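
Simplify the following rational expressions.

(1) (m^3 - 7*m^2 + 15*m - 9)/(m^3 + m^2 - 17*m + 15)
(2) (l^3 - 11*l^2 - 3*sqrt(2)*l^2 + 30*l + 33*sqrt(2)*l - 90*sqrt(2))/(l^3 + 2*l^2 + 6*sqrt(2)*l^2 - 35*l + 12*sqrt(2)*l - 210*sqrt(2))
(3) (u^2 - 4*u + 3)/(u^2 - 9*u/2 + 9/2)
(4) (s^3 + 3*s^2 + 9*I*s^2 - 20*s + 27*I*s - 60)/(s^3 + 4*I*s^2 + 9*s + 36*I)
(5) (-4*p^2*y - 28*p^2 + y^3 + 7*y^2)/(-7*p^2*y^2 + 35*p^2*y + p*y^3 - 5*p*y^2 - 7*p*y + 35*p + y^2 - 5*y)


(1) = (m - 3)/(m + 5)
(2) = (l^2 + l*(-6 - 3*sqrt(2)) + 18*sqrt(2))/(l^2 + l*(7 + 6*sqrt(2)) + 42*sqrt(2))
(3) = (2*u - 2)/(2*u - 3)
(4) = (s^2 + s*(3 + 5*I) + 15*I)/(s^2 + 9)
(5) = (-4*p^2*y - 28*p^2 + y^3 + 7*y^2)/(-7*p^2*y^2 + 35*p^2*y + p*y^3 - 5*p*y^2 - 7*p*y + 35*p + y^2 - 5*y)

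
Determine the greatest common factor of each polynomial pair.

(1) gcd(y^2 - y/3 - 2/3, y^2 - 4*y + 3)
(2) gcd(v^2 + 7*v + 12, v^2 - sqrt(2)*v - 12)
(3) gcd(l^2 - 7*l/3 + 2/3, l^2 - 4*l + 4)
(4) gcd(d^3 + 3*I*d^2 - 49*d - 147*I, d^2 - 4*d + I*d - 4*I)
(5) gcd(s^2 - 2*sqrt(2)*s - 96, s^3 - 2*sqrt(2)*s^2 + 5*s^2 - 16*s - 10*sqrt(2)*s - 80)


(1) = y - 1
(2) = gcd((v + 3)*(v + 4), (v - 3*sqrt(2))*(v + 2*sqrt(2))) = 1
(3) = gcd((l - 2)*(l - 1/3), (l - 2)^2) = l - 2
(4) = gcd((d - 7)*(d + 7)*(d + 3*I), (d - 4)*(d + I)) = 1
(5) = 1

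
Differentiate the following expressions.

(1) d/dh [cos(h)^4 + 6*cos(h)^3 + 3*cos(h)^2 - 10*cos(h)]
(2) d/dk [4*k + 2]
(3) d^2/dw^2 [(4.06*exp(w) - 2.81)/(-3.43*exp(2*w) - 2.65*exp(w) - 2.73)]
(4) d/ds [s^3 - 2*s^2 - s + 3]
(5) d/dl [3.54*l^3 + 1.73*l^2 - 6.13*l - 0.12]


(1) = 2*(-2*cos(h)^3 - 9*cos(h)^2 - 3*cos(h) + 5)*sin(h)
(2) = 4
(3) = (-47.765494*exp(4*w) + 169.140846*exp(3*w) + 304.729089*exp(2*w) - 56.144941*exp(w) - 50.587719)*exp(w)/(40.353607*exp(6*w) + 93.530955*exp(5*w) + 168.616056*exp(4*w) + 167.495635*exp(3*w) + 134.204616*exp(2*w) + 59.250555*exp(w) + 20.346417)
(4) = 3*s^2 - 4*s - 1
(5) = 10.62*l^2 + 3.46*l - 6.13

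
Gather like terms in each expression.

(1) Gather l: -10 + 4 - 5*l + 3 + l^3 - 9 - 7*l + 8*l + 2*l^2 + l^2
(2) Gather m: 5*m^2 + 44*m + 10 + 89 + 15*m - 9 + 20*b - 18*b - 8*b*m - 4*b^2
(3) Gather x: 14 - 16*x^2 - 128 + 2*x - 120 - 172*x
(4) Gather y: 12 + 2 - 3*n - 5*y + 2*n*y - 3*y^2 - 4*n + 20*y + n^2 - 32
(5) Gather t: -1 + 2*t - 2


(1) = l^3 + 3*l^2 - 4*l - 12
(2) = -4*b^2 + 2*b + 5*m^2 + m*(59 - 8*b) + 90
(3) = -16*x^2 - 170*x - 234
(4) = n^2 - 7*n - 3*y^2 + y*(2*n + 15) - 18
(5) = 2*t - 3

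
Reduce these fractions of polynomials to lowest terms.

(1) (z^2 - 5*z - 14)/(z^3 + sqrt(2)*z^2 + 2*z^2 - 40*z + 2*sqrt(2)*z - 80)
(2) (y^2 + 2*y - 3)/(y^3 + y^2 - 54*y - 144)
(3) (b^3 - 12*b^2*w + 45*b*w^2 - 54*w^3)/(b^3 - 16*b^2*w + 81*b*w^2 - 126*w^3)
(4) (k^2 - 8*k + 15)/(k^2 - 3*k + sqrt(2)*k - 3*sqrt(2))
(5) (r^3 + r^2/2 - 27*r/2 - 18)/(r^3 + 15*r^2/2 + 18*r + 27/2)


(1) = (z - 7)/(z^2 + sqrt(2)*z - 40)
(2) = (y - 1)/(y^2 - 2*y - 48)
(3) = (-b + 3*w)/(-b + 7*w)
(4) = (k - 5)/(k + sqrt(2))
(5) = (r - 4)/(r + 3)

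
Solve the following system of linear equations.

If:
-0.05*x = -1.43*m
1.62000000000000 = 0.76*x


Then:
m = 0.07
x = 2.13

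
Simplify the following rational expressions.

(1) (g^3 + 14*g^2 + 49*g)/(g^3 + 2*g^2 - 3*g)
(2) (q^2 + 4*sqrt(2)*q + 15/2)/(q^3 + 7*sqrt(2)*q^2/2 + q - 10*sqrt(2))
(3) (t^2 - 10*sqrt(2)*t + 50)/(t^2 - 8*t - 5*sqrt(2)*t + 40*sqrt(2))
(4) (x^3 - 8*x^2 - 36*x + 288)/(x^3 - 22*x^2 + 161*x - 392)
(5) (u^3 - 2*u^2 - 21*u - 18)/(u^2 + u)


(1) = (g^2 + 14*g + 49)/(g^2 + 2*g - 3)
(2) = (4*q + 6*sqrt(2))/(4*q^2 + 4*sqrt(2)*q - 16)
(3) = (t - 5*sqrt(2))/(t - 8)
(4) = (x^2 - 36)/(x^2 - 14*x + 49)
(5) = (u^2 - 3*u - 18)/u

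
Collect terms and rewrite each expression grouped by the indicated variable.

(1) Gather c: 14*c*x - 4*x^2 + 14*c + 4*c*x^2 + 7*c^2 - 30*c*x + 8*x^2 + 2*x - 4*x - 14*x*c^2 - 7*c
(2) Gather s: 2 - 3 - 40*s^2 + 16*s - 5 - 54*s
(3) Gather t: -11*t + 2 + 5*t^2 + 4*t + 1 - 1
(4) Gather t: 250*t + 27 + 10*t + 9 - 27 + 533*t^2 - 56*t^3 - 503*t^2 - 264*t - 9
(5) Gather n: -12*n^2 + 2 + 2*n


(1) = c^2*(7 - 14*x) + c*(4*x^2 - 16*x + 7) + 4*x^2 - 2*x
(2) = -40*s^2 - 38*s - 6
(3) = 5*t^2 - 7*t + 2
(4) = -56*t^3 + 30*t^2 - 4*t
(5) = -12*n^2 + 2*n + 2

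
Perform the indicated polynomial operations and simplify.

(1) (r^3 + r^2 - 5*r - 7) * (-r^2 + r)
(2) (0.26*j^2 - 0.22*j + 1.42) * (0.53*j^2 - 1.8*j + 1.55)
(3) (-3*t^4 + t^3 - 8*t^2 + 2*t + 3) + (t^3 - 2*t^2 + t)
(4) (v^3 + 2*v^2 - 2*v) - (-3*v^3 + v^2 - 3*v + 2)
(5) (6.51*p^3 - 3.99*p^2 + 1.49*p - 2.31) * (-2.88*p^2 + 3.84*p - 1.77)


(1) = -r^5 + 6*r^3 + 2*r^2 - 7*r
(2) = 0.1378*j^4 - 0.5846*j^3 + 1.5516*j^2 - 2.897*j + 2.201
(3) = -3*t^4 + 2*t^3 - 10*t^2 + 3*t + 3
(4) = 4*v^3 + v^2 + v - 2
(5) = -18.7488*p^5 + 36.4896*p^4 - 31.1355*p^3 + 19.4367*p^2 - 11.5077*p + 4.0887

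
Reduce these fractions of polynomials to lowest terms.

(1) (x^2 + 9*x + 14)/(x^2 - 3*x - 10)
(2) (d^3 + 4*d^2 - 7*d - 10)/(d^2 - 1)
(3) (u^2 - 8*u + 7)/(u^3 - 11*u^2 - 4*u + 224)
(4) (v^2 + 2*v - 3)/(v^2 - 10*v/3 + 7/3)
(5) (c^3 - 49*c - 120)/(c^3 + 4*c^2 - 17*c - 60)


(1) = (x + 7)/(x - 5)
(2) = (d^2 + 3*d - 10)/(d - 1)
(3) = (u - 1)/(u^2 - 4*u - 32)
(4) = (3*v + 9)/(3*v - 7)
(5) = (c - 8)/(c - 4)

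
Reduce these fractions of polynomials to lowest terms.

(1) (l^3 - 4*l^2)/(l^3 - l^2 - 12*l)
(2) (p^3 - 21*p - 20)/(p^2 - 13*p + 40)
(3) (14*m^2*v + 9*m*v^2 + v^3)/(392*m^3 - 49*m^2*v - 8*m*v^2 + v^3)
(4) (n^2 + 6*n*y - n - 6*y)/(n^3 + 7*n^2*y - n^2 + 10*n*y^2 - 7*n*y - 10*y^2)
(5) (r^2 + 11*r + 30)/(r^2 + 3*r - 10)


(1) = l/(l + 3)
(2) = (p^2 + 5*p + 4)/(p - 8)
(3) = (2*m*v + v^2)/(56*m^2 - 15*m*v + v^2)
(4) = (n + 6*y)/(n^2 + 7*n*y + 10*y^2)
(5) = (r + 6)/(r - 2)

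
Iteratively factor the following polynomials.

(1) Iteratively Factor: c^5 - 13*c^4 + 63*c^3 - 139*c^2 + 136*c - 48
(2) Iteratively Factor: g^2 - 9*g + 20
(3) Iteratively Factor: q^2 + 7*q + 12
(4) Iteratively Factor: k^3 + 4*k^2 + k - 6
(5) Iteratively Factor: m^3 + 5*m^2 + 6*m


(1) = (c - 1)*(c^4 - 12*c^3 + 51*c^2 - 88*c + 48) = (c - 1)^2*(c^3 - 11*c^2 + 40*c - 48) = (c - 4)*(c - 1)^2*(c^2 - 7*c + 12) = (c - 4)*(c - 3)*(c - 1)^2*(c - 4)
(2) = (g - 5)*(g - 4)
(3) = (q + 4)*(q + 3)
(4) = (k + 3)*(k^2 + k - 2) = (k + 2)*(k + 3)*(k - 1)
(5) = (m + 3)*(m^2 + 2*m) = m*(m + 3)*(m + 2)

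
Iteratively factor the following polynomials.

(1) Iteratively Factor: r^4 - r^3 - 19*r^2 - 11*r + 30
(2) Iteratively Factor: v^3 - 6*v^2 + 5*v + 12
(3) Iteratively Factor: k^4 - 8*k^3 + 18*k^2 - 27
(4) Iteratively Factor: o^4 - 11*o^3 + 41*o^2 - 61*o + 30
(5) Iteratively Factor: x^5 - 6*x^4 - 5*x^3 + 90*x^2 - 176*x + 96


(1) = (r - 1)*(r^3 - 19*r - 30) = (r - 1)*(r + 2)*(r^2 - 2*r - 15) = (r - 1)*(r + 2)*(r + 3)*(r - 5)
(2) = (v + 1)*(v^2 - 7*v + 12) = (v - 4)*(v + 1)*(v - 3)
(3) = (k - 3)*(k^3 - 5*k^2 + 3*k + 9) = (k - 3)^2*(k^2 - 2*k - 3) = (k - 3)^3*(k + 1)
(4) = (o - 5)*(o^3 - 6*o^2 + 11*o - 6) = (o - 5)*(o - 2)*(o^2 - 4*o + 3) = (o - 5)*(o - 2)*(o - 1)*(o - 3)
(5) = (x + 4)*(x^4 - 10*x^3 + 35*x^2 - 50*x + 24) = (x - 3)*(x + 4)*(x^3 - 7*x^2 + 14*x - 8) = (x - 4)*(x - 3)*(x + 4)*(x^2 - 3*x + 2) = (x - 4)*(x - 3)*(x - 2)*(x + 4)*(x - 1)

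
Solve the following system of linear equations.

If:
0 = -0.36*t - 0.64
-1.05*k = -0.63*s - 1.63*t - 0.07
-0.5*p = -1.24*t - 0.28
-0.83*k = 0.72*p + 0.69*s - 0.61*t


Then:
k = -0.71
p = -3.85
s = 3.30
t = -1.78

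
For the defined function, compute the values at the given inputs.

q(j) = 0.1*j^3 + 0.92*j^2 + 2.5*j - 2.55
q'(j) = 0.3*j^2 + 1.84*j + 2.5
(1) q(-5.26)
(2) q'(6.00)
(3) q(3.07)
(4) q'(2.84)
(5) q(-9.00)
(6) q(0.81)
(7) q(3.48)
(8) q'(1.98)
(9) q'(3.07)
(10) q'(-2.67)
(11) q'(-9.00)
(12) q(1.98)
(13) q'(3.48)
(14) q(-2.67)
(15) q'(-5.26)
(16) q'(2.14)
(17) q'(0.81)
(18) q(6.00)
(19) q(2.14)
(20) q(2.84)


(1) = -4.80
(2) = 24.34
(3) = 16.69
(4) = 10.15
(5) = -23.43
(6) = 0.13
(7) = 21.51
(8) = 7.32
(9) = 10.98
(10) = -0.27
(11) = 10.24
(12) = 6.78
(13) = 12.54
(14) = -4.57
(15) = 1.12
(16) = 7.81
(17) = 4.19
(18) = 67.17
(19) = 7.99
(20) = 14.26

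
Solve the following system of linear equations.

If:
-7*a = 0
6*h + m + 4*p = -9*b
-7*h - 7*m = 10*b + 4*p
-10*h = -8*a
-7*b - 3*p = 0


Then:
a = 0
b = 0
h = 0
m = 0
p = 0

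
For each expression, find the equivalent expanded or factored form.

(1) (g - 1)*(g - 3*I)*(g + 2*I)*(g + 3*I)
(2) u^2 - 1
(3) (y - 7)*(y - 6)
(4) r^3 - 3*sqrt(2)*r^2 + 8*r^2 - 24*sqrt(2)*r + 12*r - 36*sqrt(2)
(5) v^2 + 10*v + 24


(1) = g^4 - g^3 + 2*I*g^3 + 9*g^2 - 2*I*g^2 - 9*g + 18*I*g - 18*I
(2) = (u - 1)*(u + 1)
(3) = y^2 - 13*y + 42
(4) = (r + 2)*(r + 6)*(r - 3*sqrt(2))
(5) = (v + 4)*(v + 6)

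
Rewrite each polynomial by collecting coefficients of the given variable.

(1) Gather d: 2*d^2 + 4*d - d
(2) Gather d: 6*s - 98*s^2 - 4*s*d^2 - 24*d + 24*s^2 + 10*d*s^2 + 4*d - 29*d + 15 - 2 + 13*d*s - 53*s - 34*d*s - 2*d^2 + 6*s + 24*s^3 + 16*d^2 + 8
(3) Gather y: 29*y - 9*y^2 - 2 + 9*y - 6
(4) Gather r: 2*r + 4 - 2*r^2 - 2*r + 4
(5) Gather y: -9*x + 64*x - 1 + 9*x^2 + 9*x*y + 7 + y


(1) = 2*d^2 + 3*d
(2) = d^2*(14 - 4*s) + d*(10*s^2 - 21*s - 49) + 24*s^3 - 74*s^2 - 41*s + 21
(3) = -9*y^2 + 38*y - 8
(4) = 8 - 2*r^2
(5) = 9*x^2 + 55*x + y*(9*x + 1) + 6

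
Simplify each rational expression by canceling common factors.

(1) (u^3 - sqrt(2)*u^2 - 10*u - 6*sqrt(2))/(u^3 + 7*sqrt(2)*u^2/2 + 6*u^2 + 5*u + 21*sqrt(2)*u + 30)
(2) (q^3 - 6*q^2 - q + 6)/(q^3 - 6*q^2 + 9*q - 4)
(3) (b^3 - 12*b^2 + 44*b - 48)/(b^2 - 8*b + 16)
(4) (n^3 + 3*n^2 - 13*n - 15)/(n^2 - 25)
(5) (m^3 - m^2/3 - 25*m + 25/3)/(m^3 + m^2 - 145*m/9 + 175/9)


(1) = (2*u^2 - 4*sqrt(2)*u - 12)/(2*u^2 + u*(5*sqrt(2) + 12) + 30*sqrt(2))
(2) = (q^2 - 5*q - 6)/(q^2 - 5*q + 4)
(3) = (b^2 - 8*b + 12)/(b - 4)
(4) = (n^2 - 2*n - 3)/(n - 5)
(5) = (9*m^2 - 48*m + 15)/(9*m^2 - 36*m + 35)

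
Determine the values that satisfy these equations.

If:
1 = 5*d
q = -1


Then:
d = 1/5
q = -1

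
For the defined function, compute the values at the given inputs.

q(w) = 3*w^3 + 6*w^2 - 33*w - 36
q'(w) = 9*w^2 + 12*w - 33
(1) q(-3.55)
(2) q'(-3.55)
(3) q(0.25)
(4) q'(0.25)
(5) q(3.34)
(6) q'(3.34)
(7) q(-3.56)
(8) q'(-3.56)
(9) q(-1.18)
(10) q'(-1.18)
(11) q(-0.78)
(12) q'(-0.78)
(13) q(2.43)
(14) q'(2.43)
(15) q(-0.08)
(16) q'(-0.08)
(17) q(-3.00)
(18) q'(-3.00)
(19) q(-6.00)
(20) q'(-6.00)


(1) = 22.55
(2) = 37.82
(3) = -43.83
(4) = -29.44
(5) = 32.49
(6) = 107.48
(7) = 22.17
(8) = 38.34
(9) = 6.37
(10) = -34.63
(11) = -8.03
(12) = -36.88
(13) = -37.71
(14) = 49.30
(15) = -33.32
(16) = -33.90
(17) = 36.00
(18) = 12.00
(19) = -270.00
(20) = 219.00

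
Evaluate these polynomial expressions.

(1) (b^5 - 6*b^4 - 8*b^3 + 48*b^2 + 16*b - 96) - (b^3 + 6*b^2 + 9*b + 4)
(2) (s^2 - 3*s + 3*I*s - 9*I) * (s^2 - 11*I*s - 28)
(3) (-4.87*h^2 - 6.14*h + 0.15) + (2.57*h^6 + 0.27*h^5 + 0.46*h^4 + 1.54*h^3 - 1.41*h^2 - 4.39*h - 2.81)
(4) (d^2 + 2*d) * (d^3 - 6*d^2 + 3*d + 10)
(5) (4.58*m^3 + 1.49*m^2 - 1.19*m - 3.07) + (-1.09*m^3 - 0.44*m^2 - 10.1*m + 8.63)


(1) = b^5 - 6*b^4 - 9*b^3 + 42*b^2 + 7*b - 100
(2) = s^4 - 3*s^3 - 8*I*s^3 + 5*s^2 + 24*I*s^2 - 15*s - 84*I*s + 252*I
(3) = 2.57*h^6 + 0.27*h^5 + 0.46*h^4 + 1.54*h^3 - 6.28*h^2 - 10.53*h - 2.66
(4) = d^5 - 4*d^4 - 9*d^3 + 16*d^2 + 20*d
(5) = 3.49*m^3 + 1.05*m^2 - 11.29*m + 5.56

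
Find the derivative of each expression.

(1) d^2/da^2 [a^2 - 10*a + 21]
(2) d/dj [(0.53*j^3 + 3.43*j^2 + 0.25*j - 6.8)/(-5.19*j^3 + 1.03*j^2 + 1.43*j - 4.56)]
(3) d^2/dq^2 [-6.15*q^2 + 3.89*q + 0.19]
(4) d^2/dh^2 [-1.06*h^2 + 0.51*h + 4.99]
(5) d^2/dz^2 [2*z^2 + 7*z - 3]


(1) = 2
(2) = (18.3476*j^4 + 4.1108*j^3 - 108.479*j^2 - 17.2736*j + 8.584)/(26.9361*j^6 - 10.6914*j^5 - 13.7825*j^4 + 50.2786*j^3 - 7.3487*j^2 - 13.0416*j + 20.7936)
(3) = -12.3000000000000
(4) = -2.12000000000000
(5) = 4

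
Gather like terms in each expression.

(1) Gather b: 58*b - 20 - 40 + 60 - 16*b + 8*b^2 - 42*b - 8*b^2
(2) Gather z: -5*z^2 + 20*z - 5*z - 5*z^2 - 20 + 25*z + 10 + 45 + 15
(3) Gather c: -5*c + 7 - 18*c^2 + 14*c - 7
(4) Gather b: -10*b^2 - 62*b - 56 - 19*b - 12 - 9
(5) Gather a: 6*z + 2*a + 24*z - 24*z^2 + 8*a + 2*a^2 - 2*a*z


(1) = 0
(2) = -10*z^2 + 40*z + 50
(3) = -18*c^2 + 9*c
(4) = -10*b^2 - 81*b - 77
(5) = 2*a^2 + a*(10 - 2*z) - 24*z^2 + 30*z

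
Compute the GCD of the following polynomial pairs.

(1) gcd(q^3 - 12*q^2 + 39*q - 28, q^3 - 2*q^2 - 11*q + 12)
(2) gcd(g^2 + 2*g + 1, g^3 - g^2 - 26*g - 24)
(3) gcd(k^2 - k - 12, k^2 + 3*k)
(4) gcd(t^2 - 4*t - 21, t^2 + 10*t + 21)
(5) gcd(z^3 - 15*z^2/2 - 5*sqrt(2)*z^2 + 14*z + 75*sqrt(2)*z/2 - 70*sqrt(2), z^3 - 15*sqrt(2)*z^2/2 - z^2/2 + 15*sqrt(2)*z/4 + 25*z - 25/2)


(1) = gcd((q - 7)*(q - 4)*(q - 1), (q - 4)*(q - 1)*(q + 3)) = q^2 - 5*q + 4
(2) = g + 1
(3) = gcd((k - 4)*(k + 3), k*(k + 3)) = k + 3
(4) = t + 3
(5) = gcd((z - 4)*(z - 7/2)*(z - 5*sqrt(2)), (z - 1/2)*(z - 5*sqrt(2))*(z - 5*sqrt(2)/2)) = z - 5*sqrt(2)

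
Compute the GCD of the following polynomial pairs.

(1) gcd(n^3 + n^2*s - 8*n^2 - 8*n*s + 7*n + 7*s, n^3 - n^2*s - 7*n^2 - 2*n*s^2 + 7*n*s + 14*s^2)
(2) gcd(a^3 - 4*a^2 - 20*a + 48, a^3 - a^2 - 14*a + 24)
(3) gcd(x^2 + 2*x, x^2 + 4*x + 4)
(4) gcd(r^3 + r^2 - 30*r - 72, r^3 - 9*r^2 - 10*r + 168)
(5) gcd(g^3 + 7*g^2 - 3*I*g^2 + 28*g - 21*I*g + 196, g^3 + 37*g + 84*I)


(1) = n^2 + n*s - 7*n - 7*s
(2) = a^2 + 2*a - 8
(3) = gcd(x*(x + 2), (x + 2)^2) = x + 2
(4) = gcd((r - 6)*(r + 3)*(r + 4), (r - 7)*(r - 6)*(r + 4)) = r^2 - 2*r - 24
(5) = gcd((g + 7)*(g - 7*I)*(g + 4*I), (g - 7*I)*(g + 3*I)*(g + 4*I)) = g^2 - 3*I*g + 28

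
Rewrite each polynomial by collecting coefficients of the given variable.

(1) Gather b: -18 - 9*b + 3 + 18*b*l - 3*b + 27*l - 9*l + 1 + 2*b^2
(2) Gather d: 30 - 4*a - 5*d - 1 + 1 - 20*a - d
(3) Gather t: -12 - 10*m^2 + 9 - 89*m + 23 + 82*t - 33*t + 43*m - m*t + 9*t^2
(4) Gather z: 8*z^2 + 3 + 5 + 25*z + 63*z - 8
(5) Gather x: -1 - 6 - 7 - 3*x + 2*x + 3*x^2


(1) = 2*b^2 + b*(18*l - 12) + 18*l - 14
(2) = -24*a - 6*d + 30
(3) = -10*m^2 - 46*m + 9*t^2 + t*(49 - m) + 20
(4) = 8*z^2 + 88*z
(5) = 3*x^2 - x - 14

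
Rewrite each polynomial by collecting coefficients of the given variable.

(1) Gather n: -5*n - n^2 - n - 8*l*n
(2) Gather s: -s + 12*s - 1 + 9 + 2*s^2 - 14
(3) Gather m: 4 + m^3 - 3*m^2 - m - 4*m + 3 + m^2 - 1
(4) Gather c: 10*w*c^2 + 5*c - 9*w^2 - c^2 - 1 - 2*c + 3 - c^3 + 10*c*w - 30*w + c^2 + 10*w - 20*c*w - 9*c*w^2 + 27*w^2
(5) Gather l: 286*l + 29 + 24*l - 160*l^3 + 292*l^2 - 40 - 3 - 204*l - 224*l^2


(1) = -n^2 + n*(-8*l - 6)
(2) = 2*s^2 + 11*s - 6
(3) = m^3 - 2*m^2 - 5*m + 6
(4) = -c^3 + 10*c^2*w + c*(-9*w^2 - 10*w + 3) + 18*w^2 - 20*w + 2
(5) = -160*l^3 + 68*l^2 + 106*l - 14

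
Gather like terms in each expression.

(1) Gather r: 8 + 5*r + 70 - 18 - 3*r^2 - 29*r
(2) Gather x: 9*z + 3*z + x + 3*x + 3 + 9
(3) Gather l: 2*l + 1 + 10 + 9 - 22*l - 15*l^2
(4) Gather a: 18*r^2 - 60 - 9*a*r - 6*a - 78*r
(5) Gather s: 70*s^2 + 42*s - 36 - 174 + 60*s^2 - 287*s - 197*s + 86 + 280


(1) = -3*r^2 - 24*r + 60
(2) = 4*x + 12*z + 12
(3) = -15*l^2 - 20*l + 20
(4) = a*(-9*r - 6) + 18*r^2 - 78*r - 60
(5) = 130*s^2 - 442*s + 156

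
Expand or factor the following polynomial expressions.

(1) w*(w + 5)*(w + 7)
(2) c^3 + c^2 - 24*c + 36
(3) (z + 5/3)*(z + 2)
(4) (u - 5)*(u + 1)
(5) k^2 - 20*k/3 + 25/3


(1) = w^3 + 12*w^2 + 35*w
(2) = (c - 3)*(c - 2)*(c + 6)
(3) = z^2 + 11*z/3 + 10/3
(4) = u^2 - 4*u - 5
(5) = (k - 5)*(k - 5/3)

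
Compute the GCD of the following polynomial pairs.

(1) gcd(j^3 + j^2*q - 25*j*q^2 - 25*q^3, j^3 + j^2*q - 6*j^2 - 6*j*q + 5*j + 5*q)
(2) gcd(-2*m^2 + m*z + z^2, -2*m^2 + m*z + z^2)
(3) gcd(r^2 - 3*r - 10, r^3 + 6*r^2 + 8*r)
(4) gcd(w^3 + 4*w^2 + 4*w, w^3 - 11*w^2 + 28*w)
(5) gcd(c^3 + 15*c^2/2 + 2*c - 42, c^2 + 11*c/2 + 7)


(1) = j + q
(2) = gcd((-m + z)*(2*m + z), (-m + z)*(2*m + z)) = -2*m^2 + m*z + z^2
(3) = r + 2
(4) = w
(5) = gcd((c - 2)*(c + 7/2)*(c + 6), (c + 2)*(c + 7/2)) = c + 7/2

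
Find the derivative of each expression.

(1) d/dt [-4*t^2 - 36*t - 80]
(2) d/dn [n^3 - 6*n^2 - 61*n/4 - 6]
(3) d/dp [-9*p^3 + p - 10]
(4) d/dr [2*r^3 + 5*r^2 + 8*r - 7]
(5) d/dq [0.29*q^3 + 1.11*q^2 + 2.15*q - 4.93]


(1) = -8*t - 36
(2) = 3*n^2 - 12*n - 61/4
(3) = 1 - 27*p^2
(4) = 6*r^2 + 10*r + 8
(5) = 0.87*q^2 + 2.22*q + 2.15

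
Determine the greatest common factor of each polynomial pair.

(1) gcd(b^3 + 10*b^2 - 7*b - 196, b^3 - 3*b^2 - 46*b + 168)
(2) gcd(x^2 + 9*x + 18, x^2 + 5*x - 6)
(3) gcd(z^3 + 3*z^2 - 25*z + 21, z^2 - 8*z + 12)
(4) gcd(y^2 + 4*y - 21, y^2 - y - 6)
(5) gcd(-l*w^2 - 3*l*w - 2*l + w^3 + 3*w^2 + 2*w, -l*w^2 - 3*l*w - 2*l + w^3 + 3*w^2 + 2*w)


(1) = b^2 + 3*b - 28
(2) = gcd((x + 3)*(x + 6), (x - 1)*(x + 6)) = x + 6
(3) = gcd((z - 3)*(z - 1)*(z + 7), (z - 6)*(z - 2)) = 1
(4) = y - 3
(5) = -l*w^2 - 3*l*w - 2*l + w^3 + 3*w^2 + 2*w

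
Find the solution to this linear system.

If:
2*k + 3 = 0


Then:
k = -3/2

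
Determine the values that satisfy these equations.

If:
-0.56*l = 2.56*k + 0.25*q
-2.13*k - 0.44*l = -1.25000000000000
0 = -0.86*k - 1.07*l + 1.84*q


Then:
k = 2.72
l = -10.31
q = -4.72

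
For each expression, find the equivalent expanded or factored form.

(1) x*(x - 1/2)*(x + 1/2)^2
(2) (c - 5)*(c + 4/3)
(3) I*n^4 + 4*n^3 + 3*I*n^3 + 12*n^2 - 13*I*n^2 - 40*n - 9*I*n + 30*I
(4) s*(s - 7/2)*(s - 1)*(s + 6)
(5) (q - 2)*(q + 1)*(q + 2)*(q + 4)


(1) = x^4 + x^3/2 - x^2/4 - x/8
(2) = c^2 - 11*c/3 - 20/3
(3) = (n - 2)*(n + 5)*(n - 3*I)*(I*n + 1)
(4) = s^4 + 3*s^3/2 - 47*s^2/2 + 21*s
(5) = q^4 + 5*q^3 - 20*q - 16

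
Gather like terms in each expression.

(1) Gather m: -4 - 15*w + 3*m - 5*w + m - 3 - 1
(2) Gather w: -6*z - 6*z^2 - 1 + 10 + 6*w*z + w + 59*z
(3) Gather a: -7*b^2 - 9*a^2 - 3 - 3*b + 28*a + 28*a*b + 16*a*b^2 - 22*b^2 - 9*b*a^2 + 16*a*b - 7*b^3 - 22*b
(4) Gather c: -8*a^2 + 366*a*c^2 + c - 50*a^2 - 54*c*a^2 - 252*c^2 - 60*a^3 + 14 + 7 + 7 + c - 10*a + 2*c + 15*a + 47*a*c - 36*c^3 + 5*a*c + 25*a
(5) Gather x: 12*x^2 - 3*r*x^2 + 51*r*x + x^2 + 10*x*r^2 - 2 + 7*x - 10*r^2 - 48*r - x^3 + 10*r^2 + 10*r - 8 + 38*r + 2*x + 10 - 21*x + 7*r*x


(1) = 4*m - 20*w - 8
(2) = w*(6*z + 1) - 6*z^2 + 53*z + 9
(3) = a^2*(-9*b - 9) + a*(16*b^2 + 44*b + 28) - 7*b^3 - 29*b^2 - 25*b - 3
(4) = -60*a^3 - 58*a^2 + 30*a - 36*c^3 + c^2*(366*a - 252) + c*(-54*a^2 + 52*a + 4) + 28
(5) = -x^3 + x^2*(13 - 3*r) + x*(10*r^2 + 58*r - 12)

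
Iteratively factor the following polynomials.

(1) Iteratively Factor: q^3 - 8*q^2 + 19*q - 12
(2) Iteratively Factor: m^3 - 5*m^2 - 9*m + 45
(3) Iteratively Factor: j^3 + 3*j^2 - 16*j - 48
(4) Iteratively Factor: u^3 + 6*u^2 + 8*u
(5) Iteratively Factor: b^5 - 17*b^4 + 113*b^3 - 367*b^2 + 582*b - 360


(1) = (q - 4)*(q^2 - 4*q + 3) = (q - 4)*(q - 1)*(q - 3)
(2) = (m - 5)*(m^2 - 9) = (m - 5)*(m - 3)*(m + 3)
(3) = (j + 4)*(j^2 - j - 12) = (j - 4)*(j + 4)*(j + 3)
(4) = (u)*(u^2 + 6*u + 8) = u*(u + 4)*(u + 2)
(5) = (b - 5)*(b^4 - 12*b^3 + 53*b^2 - 102*b + 72) = (b - 5)*(b - 3)*(b^3 - 9*b^2 + 26*b - 24) = (b - 5)*(b - 4)*(b - 3)*(b^2 - 5*b + 6) = (b - 5)*(b - 4)*(b - 3)*(b - 2)*(b - 3)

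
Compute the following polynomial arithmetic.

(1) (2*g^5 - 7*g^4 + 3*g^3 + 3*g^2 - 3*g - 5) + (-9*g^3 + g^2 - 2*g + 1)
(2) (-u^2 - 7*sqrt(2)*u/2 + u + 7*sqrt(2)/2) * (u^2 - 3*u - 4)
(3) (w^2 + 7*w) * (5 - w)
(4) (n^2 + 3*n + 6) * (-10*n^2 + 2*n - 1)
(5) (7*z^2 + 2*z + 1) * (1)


(1) = 2*g^5 - 7*g^4 - 6*g^3 + 4*g^2 - 5*g - 4
(2) = -u^4 - 7*sqrt(2)*u^3/2 + 4*u^3 + u^2 + 14*sqrt(2)*u^2 - 4*u + 7*sqrt(2)*u/2 - 14*sqrt(2)
(3) = -w^3 - 2*w^2 + 35*w
(4) = -10*n^4 - 28*n^3 - 55*n^2 + 9*n - 6
(5) = 7*z^2 + 2*z + 1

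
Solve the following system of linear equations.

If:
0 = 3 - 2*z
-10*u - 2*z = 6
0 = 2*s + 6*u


Then:
s = 27/10
u = -9/10
z = 3/2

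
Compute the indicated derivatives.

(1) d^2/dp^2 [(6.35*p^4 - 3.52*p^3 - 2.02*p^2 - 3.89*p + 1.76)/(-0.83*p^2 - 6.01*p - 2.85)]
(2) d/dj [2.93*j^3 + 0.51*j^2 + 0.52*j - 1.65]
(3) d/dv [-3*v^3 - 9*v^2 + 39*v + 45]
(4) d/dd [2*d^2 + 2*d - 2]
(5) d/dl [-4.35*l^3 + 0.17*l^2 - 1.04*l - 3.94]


(1) = (-8.74903*p^6 - 190.05423*p^5 - 1466.30136*p^4 - 1517.416306*p^3 - 293.125224*p^2 + 63.659982*p - 219.261022)/(0.571787*p^6 + 12.420867*p^5 + 95.829144*p^4 + 302.381731*p^3 + 329.05188*p^2 + 146.448675*p + 23.149125)
(2) = 8.79*j^2 + 1.02*j + 0.52
(3) = -9*v^2 - 18*v + 39
(4) = 4*d + 2
(5) = -13.05*l^2 + 0.34*l - 1.04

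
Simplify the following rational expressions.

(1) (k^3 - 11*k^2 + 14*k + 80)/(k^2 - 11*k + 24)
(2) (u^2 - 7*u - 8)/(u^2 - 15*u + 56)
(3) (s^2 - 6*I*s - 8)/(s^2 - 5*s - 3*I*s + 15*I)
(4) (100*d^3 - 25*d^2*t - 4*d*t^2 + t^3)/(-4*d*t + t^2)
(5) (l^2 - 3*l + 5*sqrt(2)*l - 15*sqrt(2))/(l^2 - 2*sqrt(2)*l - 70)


(1) = (k^2 - 3*k - 10)/(k - 3)
(2) = (u + 1)/(u - 7)
(3) = (s^2 - 6*I*s - 8)/(s^2 + s*(-5 - 3*I) + 15*I)
(4) = (-25*d^2 + t^2)/t
(5) = (l - 3)/(l - 7*sqrt(2))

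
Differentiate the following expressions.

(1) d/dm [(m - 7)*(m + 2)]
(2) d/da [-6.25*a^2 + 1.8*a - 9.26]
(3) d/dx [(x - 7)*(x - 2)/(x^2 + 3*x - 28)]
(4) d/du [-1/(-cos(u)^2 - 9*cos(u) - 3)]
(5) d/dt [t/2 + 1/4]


(1) = 2*m - 5
(2) = 1.8 - 12.5*a
(3) = 6*(2*x^2 - 14*x + 35)/(x^4 + 6*x^3 - 47*x^2 - 168*x + 784)
(4) = (2*cos(u) + 9)*sin(u)/(cos(u)^2 + 9*cos(u) + 3)^2
(5) = 1/2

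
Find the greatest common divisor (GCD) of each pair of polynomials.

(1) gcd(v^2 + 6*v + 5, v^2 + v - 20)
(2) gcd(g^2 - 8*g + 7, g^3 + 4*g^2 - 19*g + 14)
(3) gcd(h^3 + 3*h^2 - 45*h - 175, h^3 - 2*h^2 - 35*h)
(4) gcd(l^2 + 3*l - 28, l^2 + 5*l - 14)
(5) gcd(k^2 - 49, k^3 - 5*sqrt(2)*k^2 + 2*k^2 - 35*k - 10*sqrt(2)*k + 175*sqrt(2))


(1) = v + 5
(2) = g - 1
(3) = gcd((h - 7)*(h + 5)^2, h*(h - 7)*(h + 5)) = h^2 - 2*h - 35
(4) = l + 7
(5) = k + 7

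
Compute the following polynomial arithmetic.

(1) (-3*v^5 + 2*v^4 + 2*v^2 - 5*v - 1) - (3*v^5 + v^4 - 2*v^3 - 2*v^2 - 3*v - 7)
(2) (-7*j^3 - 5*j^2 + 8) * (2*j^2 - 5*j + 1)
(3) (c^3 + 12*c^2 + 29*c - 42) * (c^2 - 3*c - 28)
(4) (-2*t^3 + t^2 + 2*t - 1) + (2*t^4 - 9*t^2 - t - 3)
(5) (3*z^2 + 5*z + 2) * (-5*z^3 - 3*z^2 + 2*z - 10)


(1) = -6*v^5 + v^4 + 2*v^3 + 4*v^2 - 2*v + 6
(2) = -14*j^5 + 25*j^4 + 18*j^3 + 11*j^2 - 40*j + 8
(3) = c^5 + 9*c^4 - 35*c^3 - 465*c^2 - 686*c + 1176
(4) = 2*t^4 - 2*t^3 - 8*t^2 + t - 4
(5) = -15*z^5 - 34*z^4 - 19*z^3 - 26*z^2 - 46*z - 20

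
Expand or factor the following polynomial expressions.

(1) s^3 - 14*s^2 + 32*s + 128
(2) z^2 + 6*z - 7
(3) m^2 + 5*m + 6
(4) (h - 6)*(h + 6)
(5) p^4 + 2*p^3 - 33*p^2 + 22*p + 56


(1) = (s - 8)^2*(s + 2)
(2) = (z - 1)*(z + 7)
(3) = (m + 2)*(m + 3)
(4) = h^2 - 36
(5) = (p - 4)*(p - 2)*(p + 1)*(p + 7)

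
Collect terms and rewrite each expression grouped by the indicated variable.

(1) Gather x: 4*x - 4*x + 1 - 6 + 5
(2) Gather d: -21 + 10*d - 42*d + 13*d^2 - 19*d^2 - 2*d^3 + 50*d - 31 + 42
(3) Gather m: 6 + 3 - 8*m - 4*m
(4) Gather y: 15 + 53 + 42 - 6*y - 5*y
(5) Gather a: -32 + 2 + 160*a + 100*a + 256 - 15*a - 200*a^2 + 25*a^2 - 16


(1) = 0
(2) = -2*d^3 - 6*d^2 + 18*d - 10
(3) = 9 - 12*m
(4) = 110 - 11*y
(5) = -175*a^2 + 245*a + 210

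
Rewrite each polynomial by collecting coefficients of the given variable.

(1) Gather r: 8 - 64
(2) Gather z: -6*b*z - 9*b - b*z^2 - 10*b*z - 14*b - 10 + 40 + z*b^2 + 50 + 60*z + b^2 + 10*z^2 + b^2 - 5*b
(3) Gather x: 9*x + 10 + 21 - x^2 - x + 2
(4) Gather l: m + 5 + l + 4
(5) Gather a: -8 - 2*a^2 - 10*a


(1) = -56
(2) = 2*b^2 - 28*b + z^2*(10 - b) + z*(b^2 - 16*b + 60) + 80
(3) = -x^2 + 8*x + 33
(4) = l + m + 9
(5) = -2*a^2 - 10*a - 8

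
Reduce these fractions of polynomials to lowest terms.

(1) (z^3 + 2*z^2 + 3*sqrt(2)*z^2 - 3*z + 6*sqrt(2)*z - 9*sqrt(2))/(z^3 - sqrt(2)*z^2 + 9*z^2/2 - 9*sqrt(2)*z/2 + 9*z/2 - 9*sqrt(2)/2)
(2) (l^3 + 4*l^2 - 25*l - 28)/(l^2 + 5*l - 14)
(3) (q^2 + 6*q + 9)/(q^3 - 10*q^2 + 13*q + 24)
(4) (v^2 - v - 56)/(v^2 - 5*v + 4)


(1) = (2*z^2 + z*(-2 + 6*sqrt(2)) - 6*sqrt(2))/(2*z^2 + z*(3 - 2*sqrt(2)) - 3*sqrt(2))
(2) = (l^2 - 3*l - 4)/(l - 2)
(3) = (q^2 + 6*q + 9)/(q^3 - 10*q^2 + 13*q + 24)
(4) = (v^2 - v - 56)/(v^2 - 5*v + 4)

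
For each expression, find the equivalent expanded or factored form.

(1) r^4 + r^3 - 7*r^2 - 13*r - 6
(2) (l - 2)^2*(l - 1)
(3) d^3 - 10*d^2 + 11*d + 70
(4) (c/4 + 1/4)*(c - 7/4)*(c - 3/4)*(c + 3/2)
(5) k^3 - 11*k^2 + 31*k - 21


(1) = (r - 3)*(r + 1)^2*(r + 2)
(2) = l^3 - 5*l^2 + 8*l - 4
(3) = (d - 7)*(d - 5)*(d + 2)
(4) = c^4/4 - 55*c^2/64 - 15*c/128 + 63/128
(5) = (k - 7)*(k - 3)*(k - 1)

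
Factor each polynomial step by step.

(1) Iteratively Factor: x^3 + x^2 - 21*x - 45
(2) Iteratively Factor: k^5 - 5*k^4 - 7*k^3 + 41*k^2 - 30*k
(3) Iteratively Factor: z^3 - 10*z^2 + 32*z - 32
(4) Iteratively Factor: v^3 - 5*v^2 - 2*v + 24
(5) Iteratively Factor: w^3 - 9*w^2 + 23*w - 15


(1) = (x - 5)*(x^2 + 6*x + 9) = (x - 5)*(x + 3)*(x + 3)
(2) = (k + 3)*(k^4 - 8*k^3 + 17*k^2 - 10*k) = (k - 2)*(k + 3)*(k^3 - 6*k^2 + 5*k) = k*(k - 2)*(k + 3)*(k^2 - 6*k + 5) = k*(k - 2)*(k - 1)*(k + 3)*(k - 5)
(3) = (z - 4)*(z^2 - 6*z + 8) = (z - 4)*(z - 2)*(z - 4)
(4) = (v - 4)*(v^2 - v - 6) = (v - 4)*(v + 2)*(v - 3)
(5) = (w - 1)*(w^2 - 8*w + 15) = (w - 3)*(w - 1)*(w - 5)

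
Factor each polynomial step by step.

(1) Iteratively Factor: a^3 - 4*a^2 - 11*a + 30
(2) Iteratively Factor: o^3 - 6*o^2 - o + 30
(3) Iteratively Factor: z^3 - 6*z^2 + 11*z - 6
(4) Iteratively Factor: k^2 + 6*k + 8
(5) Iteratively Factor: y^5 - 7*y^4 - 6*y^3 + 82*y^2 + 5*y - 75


(1) = (a - 5)*(a^2 + a - 6) = (a - 5)*(a + 3)*(a - 2)
(2) = (o - 3)*(o^2 - 3*o - 10) = (o - 5)*(o - 3)*(o + 2)
(3) = (z - 1)*(z^2 - 5*z + 6) = (z - 3)*(z - 1)*(z - 2)
(4) = (k + 2)*(k + 4)
(5) = (y - 5)*(y^4 - 2*y^3 - 16*y^2 + 2*y + 15) = (y - 5)*(y - 1)*(y^3 - y^2 - 17*y - 15) = (y - 5)^2*(y - 1)*(y^2 + 4*y + 3) = (y - 5)^2*(y - 1)*(y + 1)*(y + 3)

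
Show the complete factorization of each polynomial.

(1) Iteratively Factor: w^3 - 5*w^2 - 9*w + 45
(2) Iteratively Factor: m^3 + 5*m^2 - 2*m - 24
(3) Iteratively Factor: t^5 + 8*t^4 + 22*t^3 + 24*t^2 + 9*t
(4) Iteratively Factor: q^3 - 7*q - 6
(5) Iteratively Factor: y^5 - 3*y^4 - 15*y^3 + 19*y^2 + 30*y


(1) = (w + 3)*(w^2 - 8*w + 15) = (w - 3)*(w + 3)*(w - 5)
(2) = (m + 4)*(m^2 + m - 6) = (m + 3)*(m + 4)*(m - 2)
(3) = (t + 3)*(t^4 + 5*t^3 + 7*t^2 + 3*t) = (t + 3)^2*(t^3 + 2*t^2 + t) = (t + 1)*(t + 3)^2*(t^2 + t) = (t + 1)^2*(t + 3)^2*(t)
(4) = (q - 3)*(q^2 + 3*q + 2) = (q - 3)*(q + 1)*(q + 2)
(5) = (y)*(y^4 - 3*y^3 - 15*y^2 + 19*y + 30) = y*(y - 5)*(y^3 + 2*y^2 - 5*y - 6) = y*(y - 5)*(y + 1)*(y^2 + y - 6) = y*(y - 5)*(y - 2)*(y + 1)*(y + 3)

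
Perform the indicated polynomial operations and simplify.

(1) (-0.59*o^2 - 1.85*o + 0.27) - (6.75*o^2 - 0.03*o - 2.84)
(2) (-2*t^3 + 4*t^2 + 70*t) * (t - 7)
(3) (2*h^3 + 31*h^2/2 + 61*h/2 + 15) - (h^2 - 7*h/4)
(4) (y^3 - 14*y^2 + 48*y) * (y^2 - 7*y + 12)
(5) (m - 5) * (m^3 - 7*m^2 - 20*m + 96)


(1) = -7.34*o^2 - 1.82*o + 3.11
(2) = -2*t^4 + 18*t^3 + 42*t^2 - 490*t
(3) = 2*h^3 + 29*h^2/2 + 129*h/4 + 15
(4) = y^5 - 21*y^4 + 158*y^3 - 504*y^2 + 576*y
(5) = m^4 - 12*m^3 + 15*m^2 + 196*m - 480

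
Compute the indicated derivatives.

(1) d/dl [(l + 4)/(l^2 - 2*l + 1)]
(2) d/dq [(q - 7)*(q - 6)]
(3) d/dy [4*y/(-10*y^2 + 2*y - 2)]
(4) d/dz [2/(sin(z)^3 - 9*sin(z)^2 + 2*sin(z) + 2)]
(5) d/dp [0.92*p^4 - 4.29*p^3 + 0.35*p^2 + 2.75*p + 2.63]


(1) = (-l - 9)/(l^3 - 3*l^2 + 3*l - 1)
(2) = 2*q - 13
(3) = 2*(5*y^2 - 1)/(25*y^4 - 10*y^3 + 11*y^2 - 2*y + 1)
(4) = 2*(-3*sin(z)^2 + 18*sin(z) - 2)*cos(z)/(sin(z)^3 - 9*sin(z)^2 + 2*sin(z) + 2)^2
(5) = 3.68*p^3 - 12.87*p^2 + 0.7*p + 2.75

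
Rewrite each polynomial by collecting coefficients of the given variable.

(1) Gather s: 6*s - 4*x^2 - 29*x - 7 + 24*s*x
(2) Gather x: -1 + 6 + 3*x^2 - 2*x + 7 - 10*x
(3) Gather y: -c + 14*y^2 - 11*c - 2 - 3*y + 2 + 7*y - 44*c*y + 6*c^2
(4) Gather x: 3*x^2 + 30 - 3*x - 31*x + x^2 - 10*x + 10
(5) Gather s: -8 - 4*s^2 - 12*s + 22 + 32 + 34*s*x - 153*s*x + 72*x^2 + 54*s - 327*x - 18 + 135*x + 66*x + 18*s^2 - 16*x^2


(1) = s*(24*x + 6) - 4*x^2 - 29*x - 7
(2) = 3*x^2 - 12*x + 12
(3) = 6*c^2 - 12*c + 14*y^2 + y*(4 - 44*c)
(4) = 4*x^2 - 44*x + 40
(5) = 14*s^2 + s*(42 - 119*x) + 56*x^2 - 126*x + 28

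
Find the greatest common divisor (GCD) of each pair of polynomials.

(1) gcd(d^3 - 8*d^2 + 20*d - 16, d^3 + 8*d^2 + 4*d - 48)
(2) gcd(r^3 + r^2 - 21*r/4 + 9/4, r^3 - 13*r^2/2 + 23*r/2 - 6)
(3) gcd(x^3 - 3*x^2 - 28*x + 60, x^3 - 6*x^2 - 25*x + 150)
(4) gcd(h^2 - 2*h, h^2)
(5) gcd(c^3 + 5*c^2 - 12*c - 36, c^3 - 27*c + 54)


(1) = d - 2
(2) = gcd((r - 3/2)*(r - 1/2)*(r + 3), (r - 4)*(r - 3/2)*(r - 1)) = r - 3/2
(3) = gcd((x - 6)*(x - 2)*(x + 5), (x - 6)*(x - 5)*(x + 5)) = x^2 - x - 30
(4) = gcd(h*(h - 2), h^2) = h
(5) = c^2 + 3*c - 18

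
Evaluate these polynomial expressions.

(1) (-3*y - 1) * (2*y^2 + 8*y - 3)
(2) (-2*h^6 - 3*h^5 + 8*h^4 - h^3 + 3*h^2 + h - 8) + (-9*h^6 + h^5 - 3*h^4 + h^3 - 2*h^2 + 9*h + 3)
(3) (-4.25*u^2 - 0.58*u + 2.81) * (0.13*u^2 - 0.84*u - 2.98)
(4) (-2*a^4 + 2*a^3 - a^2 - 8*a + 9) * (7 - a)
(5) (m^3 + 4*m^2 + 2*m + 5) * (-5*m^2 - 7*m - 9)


(1) = -6*y^3 - 26*y^2 + y + 3
(2) = -11*h^6 - 2*h^5 + 5*h^4 + h^2 + 10*h - 5
(3) = -0.5525*u^4 + 3.4946*u^3 + 13.5175*u^2 - 0.632*u - 8.3738
(4) = 2*a^5 - 16*a^4 + 15*a^3 + a^2 - 65*a + 63
(5) = -5*m^5 - 27*m^4 - 47*m^3 - 75*m^2 - 53*m - 45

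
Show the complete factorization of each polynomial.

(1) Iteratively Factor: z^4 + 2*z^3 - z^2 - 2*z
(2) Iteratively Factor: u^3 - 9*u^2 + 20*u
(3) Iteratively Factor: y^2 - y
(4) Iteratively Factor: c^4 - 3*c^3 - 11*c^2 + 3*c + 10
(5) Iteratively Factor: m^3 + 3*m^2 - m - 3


(1) = (z)*(z^3 + 2*z^2 - z - 2) = z*(z + 1)*(z^2 + z - 2) = z*(z + 1)*(z + 2)*(z - 1)
(2) = (u)*(u^2 - 9*u + 20) = u*(u - 4)*(u - 5)
(3) = (y - 1)*(y)
(4) = (c - 1)*(c^3 - 2*c^2 - 13*c - 10) = (c - 5)*(c - 1)*(c^2 + 3*c + 2) = (c - 5)*(c - 1)*(c + 1)*(c + 2)
(5) = (m + 1)*(m^2 + 2*m - 3) = (m - 1)*(m + 1)*(m + 3)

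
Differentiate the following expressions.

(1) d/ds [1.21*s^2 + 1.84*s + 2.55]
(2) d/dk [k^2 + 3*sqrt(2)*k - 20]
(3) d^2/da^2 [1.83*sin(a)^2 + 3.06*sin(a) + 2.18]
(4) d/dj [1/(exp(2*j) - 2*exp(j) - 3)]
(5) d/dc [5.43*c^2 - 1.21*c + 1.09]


(1) = 2.42*s + 1.84
(2) = 2*k + 3*sqrt(2)
(3) = -3.06*sin(a) + 3.66*cos(2*a)
(4) = 2*(1 - exp(j))*exp(j)/(-exp(2*j) + 2*exp(j) + 3)^2
(5) = 10.86*c - 1.21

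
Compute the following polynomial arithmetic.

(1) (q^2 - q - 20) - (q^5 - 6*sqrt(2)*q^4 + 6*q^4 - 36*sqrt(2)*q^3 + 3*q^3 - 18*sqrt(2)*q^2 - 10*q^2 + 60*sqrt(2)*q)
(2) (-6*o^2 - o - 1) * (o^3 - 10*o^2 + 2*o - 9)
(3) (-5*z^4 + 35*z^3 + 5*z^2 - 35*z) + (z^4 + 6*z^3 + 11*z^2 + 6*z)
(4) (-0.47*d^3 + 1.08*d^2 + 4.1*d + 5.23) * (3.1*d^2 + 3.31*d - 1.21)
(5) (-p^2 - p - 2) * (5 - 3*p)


(1) = -q^5 - 6*q^4 + 6*sqrt(2)*q^4 - 3*q^3 + 36*sqrt(2)*q^3 + 11*q^2 + 18*sqrt(2)*q^2 - 60*sqrt(2)*q - q - 20
(2) = -6*o^5 + 59*o^4 - 3*o^3 + 62*o^2 + 7*o + 9
(3) = -4*z^4 + 41*z^3 + 16*z^2 - 29*z
(4) = -1.457*d^5 + 1.7923*d^4 + 16.8535*d^3 + 28.4772*d^2 + 12.3503*d - 6.3283
(5) = 3*p^3 - 2*p^2 + p - 10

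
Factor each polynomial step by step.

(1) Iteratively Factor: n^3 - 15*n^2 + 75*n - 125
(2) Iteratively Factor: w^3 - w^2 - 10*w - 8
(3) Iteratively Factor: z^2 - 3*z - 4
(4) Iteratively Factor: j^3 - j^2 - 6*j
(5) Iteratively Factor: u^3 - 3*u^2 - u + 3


(1) = (n - 5)*(n^2 - 10*n + 25) = (n - 5)^2*(n - 5)
(2) = (w + 1)*(w^2 - 2*w - 8) = (w - 4)*(w + 1)*(w + 2)
(3) = (z - 4)*(z + 1)
(4) = (j)*(j^2 - j - 6) = j*(j + 2)*(j - 3)
(5) = (u - 1)*(u^2 - 2*u - 3) = (u - 1)*(u + 1)*(u - 3)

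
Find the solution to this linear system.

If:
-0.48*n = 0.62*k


Then:
k = -0.774193548387097*n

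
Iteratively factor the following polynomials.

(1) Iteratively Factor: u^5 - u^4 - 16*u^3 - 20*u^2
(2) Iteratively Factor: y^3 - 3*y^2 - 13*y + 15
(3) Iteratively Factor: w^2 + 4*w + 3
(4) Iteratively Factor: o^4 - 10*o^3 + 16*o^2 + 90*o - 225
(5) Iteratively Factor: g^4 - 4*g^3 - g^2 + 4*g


(1) = (u - 5)*(u^4 + 4*u^3 + 4*u^2) = (u - 5)*(u + 2)*(u^3 + 2*u^2) = u*(u - 5)*(u + 2)*(u^2 + 2*u) = u^2*(u - 5)*(u + 2)*(u + 2)
(2) = (y - 5)*(y^2 + 2*y - 3) = (y - 5)*(y + 3)*(y - 1)
(3) = (w + 3)*(w + 1)
(4) = (o - 3)*(o^3 - 7*o^2 - 5*o + 75) = (o - 5)*(o - 3)*(o^2 - 2*o - 15) = (o - 5)^2*(o - 3)*(o + 3)
(5) = (g)*(g^3 - 4*g^2 - g + 4) = g*(g + 1)*(g^2 - 5*g + 4) = g*(g - 4)*(g + 1)*(g - 1)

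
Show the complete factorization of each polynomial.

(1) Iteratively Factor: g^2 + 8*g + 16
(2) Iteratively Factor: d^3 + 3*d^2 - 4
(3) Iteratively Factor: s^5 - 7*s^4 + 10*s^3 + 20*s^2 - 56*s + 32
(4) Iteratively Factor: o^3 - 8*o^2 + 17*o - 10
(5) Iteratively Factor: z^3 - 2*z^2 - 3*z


(1) = (g + 4)*(g + 4)
(2) = (d - 1)*(d^2 + 4*d + 4) = (d - 1)*(d + 2)*(d + 2)
(3) = (s - 2)*(s^4 - 5*s^3 + 20*s - 16) = (s - 2)*(s + 2)*(s^3 - 7*s^2 + 14*s - 8) = (s - 4)*(s - 2)*(s + 2)*(s^2 - 3*s + 2) = (s - 4)*(s - 2)^2*(s + 2)*(s - 1)
(4) = (o - 5)*(o^2 - 3*o + 2) = (o - 5)*(o - 2)*(o - 1)
(5) = (z)*(z^2 - 2*z - 3) = z*(z - 3)*(z + 1)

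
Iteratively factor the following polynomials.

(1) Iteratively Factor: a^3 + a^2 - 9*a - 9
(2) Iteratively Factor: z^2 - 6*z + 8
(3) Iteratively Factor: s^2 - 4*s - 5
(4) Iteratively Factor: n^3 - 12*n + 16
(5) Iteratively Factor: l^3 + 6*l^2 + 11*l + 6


(1) = (a + 1)*(a^2 - 9) = (a - 3)*(a + 1)*(a + 3)
(2) = (z - 4)*(z - 2)
(3) = (s - 5)*(s + 1)
(4) = (n - 2)*(n^2 + 2*n - 8) = (n - 2)*(n + 4)*(n - 2)
(5) = (l + 2)*(l^2 + 4*l + 3) = (l + 2)*(l + 3)*(l + 1)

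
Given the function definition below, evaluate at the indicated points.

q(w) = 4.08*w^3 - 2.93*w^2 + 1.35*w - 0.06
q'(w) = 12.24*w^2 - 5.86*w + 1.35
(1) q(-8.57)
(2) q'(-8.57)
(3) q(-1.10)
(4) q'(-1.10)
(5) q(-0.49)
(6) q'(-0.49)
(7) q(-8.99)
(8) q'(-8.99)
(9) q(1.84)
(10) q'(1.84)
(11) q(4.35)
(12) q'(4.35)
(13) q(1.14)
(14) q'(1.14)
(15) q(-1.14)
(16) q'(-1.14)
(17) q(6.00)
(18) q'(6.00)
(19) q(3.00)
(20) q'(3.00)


(1) = -2794.87
(2) = 950.54
(3) = -10.52
(4) = 22.61
(5) = -1.91
(6) = 7.16
(7) = -3213.42
(8) = 1043.27
(9) = 17.92
(10) = 32.01
(11) = 286.21
(12) = 207.47
(13) = 3.72
(14) = 10.58
(15) = -11.45
(16) = 23.94
(17) = 783.84
(18) = 406.83
(19) = 87.78
(20) = 93.93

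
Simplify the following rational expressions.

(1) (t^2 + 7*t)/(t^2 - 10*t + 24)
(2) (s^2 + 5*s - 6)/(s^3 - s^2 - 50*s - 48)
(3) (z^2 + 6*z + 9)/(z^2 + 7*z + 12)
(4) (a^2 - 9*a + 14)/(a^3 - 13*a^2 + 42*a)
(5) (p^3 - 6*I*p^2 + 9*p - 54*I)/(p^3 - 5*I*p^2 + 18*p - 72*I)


(1) = (t^2 + 7*t)/(t^2 - 10*t + 24)
(2) = (s - 1)/(s^2 - 7*s - 8)
(3) = (z + 3)/(z + 4)
(4) = (a - 2)/(a^2 - 6*a)
(5) = (p + 3*I)/(p + 4*I)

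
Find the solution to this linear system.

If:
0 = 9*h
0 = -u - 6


Then:
h = 0
u = -6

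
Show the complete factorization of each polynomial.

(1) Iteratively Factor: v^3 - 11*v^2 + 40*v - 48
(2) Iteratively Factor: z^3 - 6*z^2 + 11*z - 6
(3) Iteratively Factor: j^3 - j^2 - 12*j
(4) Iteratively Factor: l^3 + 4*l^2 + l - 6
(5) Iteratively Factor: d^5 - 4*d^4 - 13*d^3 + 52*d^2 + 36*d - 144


(1) = (v - 3)*(v^2 - 8*v + 16) = (v - 4)*(v - 3)*(v - 4)
(2) = (z - 2)*(z^2 - 4*z + 3) = (z - 2)*(z - 1)*(z - 3)
(3) = (j - 4)*(j^2 + 3*j) = (j - 4)*(j + 3)*(j)
(4) = (l + 3)*(l^2 + l - 2) = (l - 1)*(l + 3)*(l + 2)
(5) = (d - 4)*(d^4 - 13*d^2 + 36) = (d - 4)*(d - 2)*(d^3 + 2*d^2 - 9*d - 18) = (d - 4)*(d - 2)*(d + 2)*(d^2 - 9) = (d - 4)*(d - 2)*(d + 2)*(d + 3)*(d - 3)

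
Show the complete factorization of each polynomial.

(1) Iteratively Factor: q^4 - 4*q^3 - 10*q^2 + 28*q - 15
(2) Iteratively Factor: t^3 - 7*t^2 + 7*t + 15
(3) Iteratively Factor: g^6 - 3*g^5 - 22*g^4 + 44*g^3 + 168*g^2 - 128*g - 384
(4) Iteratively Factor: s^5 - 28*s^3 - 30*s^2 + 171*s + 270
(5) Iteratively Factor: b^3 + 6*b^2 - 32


(1) = (q - 1)*(q^3 - 3*q^2 - 13*q + 15) = (q - 1)^2*(q^2 - 2*q - 15) = (q - 5)*(q - 1)^2*(q + 3)
(2) = (t + 1)*(t^2 - 8*t + 15) = (t - 5)*(t + 1)*(t - 3)
(3) = (g + 3)*(g^5 - 6*g^4 - 4*g^3 + 56*g^2 - 128) = (g + 2)*(g + 3)*(g^4 - 8*g^3 + 12*g^2 + 32*g - 64) = (g - 2)*(g + 2)*(g + 3)*(g^3 - 6*g^2 + 32) = (g - 2)*(g + 2)^2*(g + 3)*(g^2 - 8*g + 16) = (g - 4)*(g - 2)*(g + 2)^2*(g + 3)*(g - 4)
(4) = (s + 3)*(s^4 - 3*s^3 - 19*s^2 + 27*s + 90) = (s - 3)*(s + 3)*(s^3 - 19*s - 30) = (s - 3)*(s + 2)*(s + 3)*(s^2 - 2*s - 15) = (s - 5)*(s - 3)*(s + 2)*(s + 3)*(s + 3)
(5) = (b + 4)*(b^2 + 2*b - 8) = (b + 4)^2*(b - 2)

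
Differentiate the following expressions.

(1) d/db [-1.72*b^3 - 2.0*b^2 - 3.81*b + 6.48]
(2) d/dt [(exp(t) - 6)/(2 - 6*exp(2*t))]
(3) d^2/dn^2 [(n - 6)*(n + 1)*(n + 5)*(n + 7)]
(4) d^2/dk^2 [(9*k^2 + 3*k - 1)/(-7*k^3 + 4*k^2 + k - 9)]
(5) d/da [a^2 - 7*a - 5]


(1) = -5.16*b^2 - 4.0*b - 3.81
(2) = (3*exp(2*t) - 36*exp(t) + 1)*exp(t)/(2*(9*exp(4*t) - 6*exp(2*t) + 1))
(3) = 12*n^2 + 42*n - 62
(4) = 2*(-441*k^6 - 441*k^5 + 357*k^4 + 3712*k^3 + 189*k^2 - 501*k - 719)/(343*k^9 - 588*k^8 + 189*k^7 + 1427*k^6 - 1539*k^5 + 42*k^4 + 1916*k^3 - 945*k^2 - 243*k + 729)
(5) = 2*a - 7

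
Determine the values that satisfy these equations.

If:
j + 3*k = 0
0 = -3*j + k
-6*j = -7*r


Then:
j = 0
k = 0
r = 0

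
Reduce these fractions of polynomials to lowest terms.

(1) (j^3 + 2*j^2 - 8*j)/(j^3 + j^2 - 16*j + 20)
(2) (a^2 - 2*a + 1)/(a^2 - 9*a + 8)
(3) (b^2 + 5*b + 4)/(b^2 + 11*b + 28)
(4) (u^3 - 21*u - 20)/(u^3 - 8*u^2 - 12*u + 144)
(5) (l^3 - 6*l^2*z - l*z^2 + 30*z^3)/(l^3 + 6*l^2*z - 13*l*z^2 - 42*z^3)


(1) = (j^2 + 4*j)/(j^2 + 3*j - 10)
(2) = (a - 1)/(a - 8)
(3) = (b + 1)/(b + 7)
(4) = (u^2 - 4*u - 5)/(u^2 - 12*u + 36)
(5) = (l - 5*z)/(l + 7*z)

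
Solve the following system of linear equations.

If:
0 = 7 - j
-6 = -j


Then:
No Solution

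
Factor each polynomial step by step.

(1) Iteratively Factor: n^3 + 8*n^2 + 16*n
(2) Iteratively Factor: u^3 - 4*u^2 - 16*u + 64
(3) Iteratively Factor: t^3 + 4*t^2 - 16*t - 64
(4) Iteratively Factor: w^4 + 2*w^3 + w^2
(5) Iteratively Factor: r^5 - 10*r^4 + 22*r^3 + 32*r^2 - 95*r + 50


(1) = (n + 4)*(n^2 + 4*n) = n*(n + 4)*(n + 4)
(2) = (u + 4)*(u^2 - 8*u + 16) = (u - 4)*(u + 4)*(u - 4)
(3) = (t + 4)*(t^2 - 16) = (t - 4)*(t + 4)*(t + 4)
(4) = (w)*(w^3 + 2*w^2 + w) = w^2*(w^2 + 2*w + 1) = w^2*(w + 1)*(w + 1)
(5) = (r - 5)*(r^4 - 5*r^3 - 3*r^2 + 17*r - 10) = (r - 5)*(r - 1)*(r^3 - 4*r^2 - 7*r + 10) = (r - 5)*(r - 1)^2*(r^2 - 3*r - 10) = (r - 5)^2*(r - 1)^2*(r + 2)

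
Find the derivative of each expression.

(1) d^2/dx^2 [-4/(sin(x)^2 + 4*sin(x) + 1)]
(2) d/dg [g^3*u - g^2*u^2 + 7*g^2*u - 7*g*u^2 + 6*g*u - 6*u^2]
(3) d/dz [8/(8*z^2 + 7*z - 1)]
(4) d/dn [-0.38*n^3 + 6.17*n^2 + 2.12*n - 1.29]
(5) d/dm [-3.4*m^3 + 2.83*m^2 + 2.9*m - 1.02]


(1) = 8*(2*sin(x)^4 + 6*sin(x)^3 + 3*sin(x)^2 - 14*sin(x) - 15)/(sin(x)^2 + 4*sin(x) + 1)^3
(2) = u*(3*g^2 - 2*g*u + 14*g - 7*u + 6)
(3) = 8*(-16*z - 7)/(8*z^2 + 7*z - 1)^2
(4) = -1.14*n^2 + 12.34*n + 2.12
(5) = -10.2*m^2 + 5.66*m + 2.9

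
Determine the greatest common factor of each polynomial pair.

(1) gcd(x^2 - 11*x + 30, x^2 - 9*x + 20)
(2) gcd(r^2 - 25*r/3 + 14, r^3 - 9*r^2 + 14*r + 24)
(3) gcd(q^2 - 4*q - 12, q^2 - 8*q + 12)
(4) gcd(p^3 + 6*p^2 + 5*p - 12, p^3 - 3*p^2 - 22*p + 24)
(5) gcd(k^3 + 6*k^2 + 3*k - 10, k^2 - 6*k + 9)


(1) = gcd((x - 6)*(x - 5), (x - 5)*(x - 4)) = x - 5
(2) = gcd((r - 6)*(r - 7/3), (r - 6)*(r - 4)*(r + 1)) = r - 6
(3) = gcd((q - 6)*(q + 2), (q - 6)*(q - 2)) = q - 6
(4) = gcd((p - 1)*(p + 3)*(p + 4), (p - 6)*(p - 1)*(p + 4)) = p^2 + 3*p - 4
(5) = 1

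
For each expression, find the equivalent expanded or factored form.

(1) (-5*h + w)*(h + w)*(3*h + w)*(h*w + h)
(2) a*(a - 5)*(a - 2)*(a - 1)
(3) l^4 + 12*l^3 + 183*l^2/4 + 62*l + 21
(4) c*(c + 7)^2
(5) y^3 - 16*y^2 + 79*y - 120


(1) = -15*h^4*w - 15*h^4 - 17*h^3*w^2 - 17*h^3*w - h^2*w^3 - h^2*w^2 + h*w^4 + h*w^3
(2) = a^4 - 8*a^3 + 17*a^2 - 10*a
(3) = (l + 1/2)*(l + 2)*(l + 7/2)*(l + 6)
(4) = c^3 + 14*c^2 + 49*c
(5) = (y - 8)*(y - 5)*(y - 3)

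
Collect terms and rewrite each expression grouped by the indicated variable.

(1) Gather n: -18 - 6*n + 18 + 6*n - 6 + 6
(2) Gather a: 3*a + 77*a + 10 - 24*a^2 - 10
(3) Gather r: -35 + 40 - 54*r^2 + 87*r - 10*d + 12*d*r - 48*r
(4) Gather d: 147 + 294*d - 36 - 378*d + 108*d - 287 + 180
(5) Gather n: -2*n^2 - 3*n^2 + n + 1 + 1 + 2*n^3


(1) = 0
(2) = -24*a^2 + 80*a
(3) = -10*d - 54*r^2 + r*(12*d + 39) + 5
(4) = 24*d + 4
(5) = 2*n^3 - 5*n^2 + n + 2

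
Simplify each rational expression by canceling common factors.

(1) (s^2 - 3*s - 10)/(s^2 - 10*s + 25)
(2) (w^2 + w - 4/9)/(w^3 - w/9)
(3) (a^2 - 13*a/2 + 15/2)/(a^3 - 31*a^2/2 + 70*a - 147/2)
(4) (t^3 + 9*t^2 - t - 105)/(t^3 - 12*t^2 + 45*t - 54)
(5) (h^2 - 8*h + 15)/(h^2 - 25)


(1) = (s + 2)/(s - 5)
(2) = (3*w + 4)/(3*w^2 + w)
(3) = (a - 5)/(a^2 - 14*a + 49)
(4) = (t^2 + 12*t + 35)/(t^2 - 9*t + 18)
(5) = (h - 3)/(h + 5)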